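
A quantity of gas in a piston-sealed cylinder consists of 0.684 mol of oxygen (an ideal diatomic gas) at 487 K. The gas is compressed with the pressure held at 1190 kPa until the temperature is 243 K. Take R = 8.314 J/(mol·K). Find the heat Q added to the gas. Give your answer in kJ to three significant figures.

Isobaric: W = nRΔT = (0.684)(8.314)(-244) = -1388 J.
ΔU = nCᵥΔT with Cᵥ = 5R/2: ΔU = (0.684)(20.79)(-244) = -3469 J.
Q = ΔU + W = -3469 − 1388 = -4857 J.

Q ≈ -4.86 kJ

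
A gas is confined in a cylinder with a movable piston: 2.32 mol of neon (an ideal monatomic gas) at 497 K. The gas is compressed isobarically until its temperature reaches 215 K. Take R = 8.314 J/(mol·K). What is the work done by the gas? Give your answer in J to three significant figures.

W ≈ -5440 J

Isobaric: W = P ΔV = nR ΔT.
W = (2.32)(8.314)(215 − 497) = -5439 J.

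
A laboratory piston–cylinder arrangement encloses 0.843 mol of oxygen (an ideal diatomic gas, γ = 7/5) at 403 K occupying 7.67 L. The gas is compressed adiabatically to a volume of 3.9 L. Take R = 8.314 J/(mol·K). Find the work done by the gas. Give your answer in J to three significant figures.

Adiabatic: TV^(γ−1) = const with γ = 7/5.
T₂ = T₁ (V₁/V₂)^(γ−1) = 403 × (7.67/3.9)^0.4 = 403 × 1.311 = 528.2 K.
W_by = nCᵥ(T₁ − T₂) = (0.843)(20.79)(403 − 528.2) = -2194 J.

W ≈ -2190 J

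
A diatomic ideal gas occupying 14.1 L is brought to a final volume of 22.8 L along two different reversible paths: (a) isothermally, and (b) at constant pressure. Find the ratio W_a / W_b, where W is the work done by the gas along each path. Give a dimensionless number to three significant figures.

W_a / W_b ≈ 0.779

Path (a) isothermal: W = P₁V₁ ln(V₂/V₁) → W_a/(P₁V₁) = 0.4806.
Path (b) isobaric: W = P₁(V₂ − V₁) → W_b/(P₁V₁) = 0.617.
W_a / W_b = 0.4806 / 0.617 = 0.7789.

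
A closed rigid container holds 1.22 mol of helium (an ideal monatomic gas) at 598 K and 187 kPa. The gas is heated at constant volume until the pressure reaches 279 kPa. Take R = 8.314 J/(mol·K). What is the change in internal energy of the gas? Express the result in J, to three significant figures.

ΔU ≈ 4480 J

Constant volume ⇒ W = 0, so Q = ΔU = nCᵥΔT with Cᵥ = 3R/2 = 12.47 J/(mol·K).
At constant V, T₂/T₁ = P₂/P₁ ⇒ ΔT = T₁(P₂/P₁ − 1) = 598·(279/187 − 1) = 294.2 K.
ΔU = (1.22)(12.47)(294.2) = 4476 J.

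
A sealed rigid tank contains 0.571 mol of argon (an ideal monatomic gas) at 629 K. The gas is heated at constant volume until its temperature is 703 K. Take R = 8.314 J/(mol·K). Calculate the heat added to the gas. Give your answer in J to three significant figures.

Constant volume ⇒ W = 0, so Q = ΔU = nCᵥΔT with Cᵥ = 3R/2 = 12.47 J/(mol·K).
ΔU = (0.571)(12.47)(703 − 629) = 526.9 J.

Q ≈ 527 J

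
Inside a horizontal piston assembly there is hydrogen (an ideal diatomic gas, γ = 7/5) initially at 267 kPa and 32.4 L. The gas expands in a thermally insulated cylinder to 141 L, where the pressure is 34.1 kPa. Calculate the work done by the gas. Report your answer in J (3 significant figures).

W ≈ 9610 J

Adiabatic: W = (P₁V₁ − P₂V₂)/(γ − 1) with γ = 7/5.
P₁V₁ = 8651 J, P₂V₂ = 4808 J.
W = (8651 − 4808) / 0.4 = 9607 J.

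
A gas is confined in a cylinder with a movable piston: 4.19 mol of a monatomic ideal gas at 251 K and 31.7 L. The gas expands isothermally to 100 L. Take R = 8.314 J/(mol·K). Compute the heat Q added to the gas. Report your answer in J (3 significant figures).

Q ≈ 10000 J

Isothermal ⇒ ΔU = 0, so Q = W = nRT ln(V₂/V₁).
Q = (4.19)(8.314)(251) ln(100/31.7) = 8744 × 1.149 = 10045 J.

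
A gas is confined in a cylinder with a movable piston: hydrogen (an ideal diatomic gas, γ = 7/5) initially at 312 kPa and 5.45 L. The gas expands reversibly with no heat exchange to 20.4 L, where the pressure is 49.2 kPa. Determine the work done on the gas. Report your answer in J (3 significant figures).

Adiabatic: W = (P₁V₁ − P₂V₂)/(γ − 1) with γ = 7/5.
P₁V₁ = 1700 J, P₂V₂ = 1004 J.
W = (1700 − 1004) / 0.4 = 1742 J.
Work on gas = −W_by = -1742 J.

W ≈ -1740 J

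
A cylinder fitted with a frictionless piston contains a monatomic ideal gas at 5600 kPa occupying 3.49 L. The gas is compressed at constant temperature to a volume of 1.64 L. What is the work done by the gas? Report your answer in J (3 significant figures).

W ≈ -14800 J

Isothermal: W = nRT ln(V₂/V₁) = P₁V₁ ln(V₂/V₁).
P₁V₁ = (5600 kPa)(3.49 L) = 19544 J.
W = 19544 × ln(1.64/3.49) = 19544 × -0.7552
W_by_gas = -14760 J.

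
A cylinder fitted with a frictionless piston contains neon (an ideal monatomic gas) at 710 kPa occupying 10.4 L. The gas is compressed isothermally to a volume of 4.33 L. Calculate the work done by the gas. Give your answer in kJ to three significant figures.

Isothermal: W = nRT ln(V₂/V₁) = P₁V₁ ln(V₂/V₁).
P₁V₁ = (710 kPa)(10.4 L) = 7384 J.
W = 7384 × ln(4.33/10.4) = 7384 × -0.8762
W_by_gas = -6470 J.

W ≈ -6.47 kJ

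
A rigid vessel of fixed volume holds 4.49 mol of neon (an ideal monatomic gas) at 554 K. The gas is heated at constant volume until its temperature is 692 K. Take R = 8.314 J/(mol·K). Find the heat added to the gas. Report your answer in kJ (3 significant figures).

Constant volume ⇒ W = 0, so Q = ΔU = nCᵥΔT with Cᵥ = 3R/2 = 12.47 J/(mol·K).
ΔU = (4.49)(12.47)(692 − 554) = 7727 J.

Q ≈ 7.73 kJ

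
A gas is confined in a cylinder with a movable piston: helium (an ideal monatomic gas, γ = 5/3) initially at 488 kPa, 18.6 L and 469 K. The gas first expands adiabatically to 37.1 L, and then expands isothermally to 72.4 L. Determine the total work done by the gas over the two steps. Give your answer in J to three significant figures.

Step 1 (adiabatic): W = (P₁V₁ − P₂V₂)/(γ−1) = (9077 − 5728)/0.667 = 5023 J.
After step 1: P = 154.4 kPa, V = 37.1 L, T = 296 K.
Step 2 (isothermal): W = P₁V₁ ln(V₂/V₁) = (5728) ln(72.4/37.1) = 3830 J.
W_total = 5023 + 3830 = 8853 J.

W_total ≈ 8850 J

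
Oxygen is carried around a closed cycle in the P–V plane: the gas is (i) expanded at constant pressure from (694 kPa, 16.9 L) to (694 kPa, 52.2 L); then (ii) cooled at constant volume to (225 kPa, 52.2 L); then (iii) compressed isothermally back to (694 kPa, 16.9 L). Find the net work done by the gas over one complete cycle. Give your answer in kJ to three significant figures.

W_net ≈ 11.3 kJ

Leg (i): W = PΔV = (694)(52.2 − 16.9) = 24498 J.
Leg (ii): W = 0.
Leg (iii): W = PᵢVᵢ ln(V_f/Vᵢ) = (11745) ln(16.9/52.2) = -13246 J.
W_net = 24498 − 13246 = 11253 J.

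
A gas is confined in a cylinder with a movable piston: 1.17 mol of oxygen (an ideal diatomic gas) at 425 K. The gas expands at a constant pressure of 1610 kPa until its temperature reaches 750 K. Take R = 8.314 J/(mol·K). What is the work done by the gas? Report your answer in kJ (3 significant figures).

Isobaric: W = P ΔV = nR ΔT.
W = (1.17)(8.314)(750 − 425) = 3161 J.

W ≈ 3.16 kJ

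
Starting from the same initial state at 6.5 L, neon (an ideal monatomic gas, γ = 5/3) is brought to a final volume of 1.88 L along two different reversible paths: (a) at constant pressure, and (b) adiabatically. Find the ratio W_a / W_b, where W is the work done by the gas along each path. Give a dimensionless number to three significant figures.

W_a / W_b ≈ 0.368

Path (a) isobaric: W = P₁(V₂ − V₁) → W_a/(P₁V₁) = -0.7108.
Path (b) adiabatic: W = P₁V₁(1 − (V₁/V₂)^(γ−1))/(γ−1) → W_b/(P₁V₁) = -1.93.
W_a / W_b = -0.7108 / -1.93 = 0.3683.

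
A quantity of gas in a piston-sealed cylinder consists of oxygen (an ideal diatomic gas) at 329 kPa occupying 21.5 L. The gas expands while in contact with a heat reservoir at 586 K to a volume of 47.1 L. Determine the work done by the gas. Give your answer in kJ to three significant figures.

W ≈ 5.55 kJ

Isothermal: W = nRT ln(V₂/V₁) = P₁V₁ ln(V₂/V₁).
P₁V₁ = (329 kPa)(21.5 L) = 7074 J.
W = 7074 × ln(47.1/21.5) = 7074 × 0.7842
W_by_gas = 5547 J.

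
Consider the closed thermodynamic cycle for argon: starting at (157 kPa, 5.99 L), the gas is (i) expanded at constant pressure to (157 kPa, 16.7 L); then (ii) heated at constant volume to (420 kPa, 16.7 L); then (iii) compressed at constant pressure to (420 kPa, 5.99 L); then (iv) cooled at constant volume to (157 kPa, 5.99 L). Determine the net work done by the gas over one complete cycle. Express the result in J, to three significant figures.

W_net ≈ -2820 J

Constant-volume legs do no work.
W(i) = (157)(16.7 − 5.99) = 1681 J; W(iii) = (420)(5.99 − 16.7) = -4498 J.
W_net = 1681 − 4498 = -2817 J (the counter-clockwise enclosed area).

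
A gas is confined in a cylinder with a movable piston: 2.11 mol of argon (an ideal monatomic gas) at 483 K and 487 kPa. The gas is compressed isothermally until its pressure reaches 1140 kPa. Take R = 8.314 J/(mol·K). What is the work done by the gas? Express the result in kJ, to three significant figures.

W ≈ -7.21 kJ

Isothermal process: W = nRT ln(V₂/V₁) = nRT ln(P₁/P₂).
W = (2.11)(8.314)(483) × ln(487/1140)
  = 8473 × ln(0.4272) = 8473 × -0.8505
W_by_gas = -7206 J.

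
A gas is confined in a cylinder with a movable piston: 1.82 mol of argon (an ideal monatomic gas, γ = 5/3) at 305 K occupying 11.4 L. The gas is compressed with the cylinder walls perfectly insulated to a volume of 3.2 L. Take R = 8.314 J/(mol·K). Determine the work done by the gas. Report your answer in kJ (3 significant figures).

W ≈ -9.22 kJ

Adiabatic: TV^(γ−1) = const with γ = 5/3.
T₂ = T₁ (V₁/V₂)^(γ−1) = 305 × (11.4/3.2)^0.667 = 305 × 2.333 = 711.4 K.
W_by = nCᵥ(T₁ − T₂) = (1.82)(12.47)(305 − 711.4) = -9225 J.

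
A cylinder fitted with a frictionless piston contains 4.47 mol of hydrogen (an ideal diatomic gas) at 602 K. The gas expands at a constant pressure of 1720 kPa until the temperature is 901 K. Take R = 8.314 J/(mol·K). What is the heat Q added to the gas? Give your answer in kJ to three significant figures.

Q ≈ 38.9 kJ

Isobaric: W = nRΔT = (4.47)(8.314)(299) = 11112 J.
ΔU = nCᵥΔT with Cᵥ = 5R/2: ΔU = (4.47)(20.79)(299) = 27780 J.
Q = ΔU + W = 27780 + 11112 = 38892 J.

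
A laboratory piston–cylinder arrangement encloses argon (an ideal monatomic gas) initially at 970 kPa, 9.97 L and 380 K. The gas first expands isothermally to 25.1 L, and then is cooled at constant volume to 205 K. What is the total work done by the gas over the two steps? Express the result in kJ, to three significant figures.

W_total ≈ 8.93 kJ

Step 1 (isothermal): W = P₁V₁ ln(V₂/V₁) = (9671) ln(25.1/9.97) = 8929 J.
Step 2 (isochoric): W = 0 (constant volume).
W_total = 8929 + 0 = 8929 J.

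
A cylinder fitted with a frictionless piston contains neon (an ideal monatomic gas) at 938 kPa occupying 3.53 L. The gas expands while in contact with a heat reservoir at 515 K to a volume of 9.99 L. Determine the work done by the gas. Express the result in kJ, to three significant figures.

W ≈ 3.44 kJ

Isothermal: W = nRT ln(V₂/V₁) = P₁V₁ ln(V₂/V₁).
P₁V₁ = (938 kPa)(3.53 L) = 3311 J.
W = 3311 × ln(9.99/3.53) = 3311 × 1.04
W_by_gas = 3445 J.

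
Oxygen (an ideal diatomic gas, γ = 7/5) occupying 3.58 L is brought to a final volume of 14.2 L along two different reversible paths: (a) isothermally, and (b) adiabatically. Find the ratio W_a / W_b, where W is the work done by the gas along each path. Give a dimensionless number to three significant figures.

Path (a) isothermal: W = P₁V₁ ln(V₂/V₁) → W_a/(P₁V₁) = 1.378.
Path (b) adiabatic: W = P₁V₁(1 − (V₁/V₂)^(γ−1))/(γ−1) → W_b/(P₁V₁) = 1.059.
W_a / W_b = 1.378 / 1.059 = 1.301.

W_a / W_b ≈ 1.30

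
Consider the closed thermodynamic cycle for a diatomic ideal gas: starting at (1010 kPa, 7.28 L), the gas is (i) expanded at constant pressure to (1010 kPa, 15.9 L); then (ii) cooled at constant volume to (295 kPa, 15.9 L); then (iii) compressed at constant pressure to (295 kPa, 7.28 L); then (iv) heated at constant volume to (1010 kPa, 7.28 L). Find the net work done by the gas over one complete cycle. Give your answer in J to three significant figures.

W_net ≈ 6160 J

Constant-volume legs do no work.
W(i) = (1010)(15.9 − 7.28) = 8706 J; W(iii) = (295)(7.28 − 15.9) = -2543 J.
W_net = 8706 − 2543 = 6163 J (the clockwise enclosed area).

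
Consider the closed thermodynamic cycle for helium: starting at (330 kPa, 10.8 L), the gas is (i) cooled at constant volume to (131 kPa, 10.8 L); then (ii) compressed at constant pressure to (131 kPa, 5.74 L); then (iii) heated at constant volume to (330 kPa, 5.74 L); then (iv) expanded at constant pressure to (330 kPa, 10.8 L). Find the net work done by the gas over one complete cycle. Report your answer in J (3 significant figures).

Constant-volume legs do no work.
W(ii) = (131)(5.74 − 10.8) = -662.9 J; W(iv) = (330)(10.8 − 5.74) = 1670 J.
W_net = -662.9 + 1670 = 1007 J (the clockwise enclosed area).

W_net ≈ 1010 J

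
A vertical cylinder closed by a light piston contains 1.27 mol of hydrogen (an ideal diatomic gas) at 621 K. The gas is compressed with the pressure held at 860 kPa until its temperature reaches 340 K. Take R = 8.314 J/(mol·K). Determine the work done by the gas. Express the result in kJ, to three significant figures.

Isobaric: W = P ΔV = nR ΔT.
W = (1.27)(8.314)(340 − 621) = -2967 J.

W ≈ -2.97 kJ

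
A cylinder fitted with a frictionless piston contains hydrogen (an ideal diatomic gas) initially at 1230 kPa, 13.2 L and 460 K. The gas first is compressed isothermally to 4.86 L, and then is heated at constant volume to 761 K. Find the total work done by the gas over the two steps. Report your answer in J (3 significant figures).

W_total ≈ -16200 J

Step 1 (isothermal): W = P₁V₁ ln(V₂/V₁) = (16236) ln(4.86/13.2) = -16223 J.
Step 2 (isochoric): W = 0 (constant volume).
W_total = -16223 + 0 = -16223 J.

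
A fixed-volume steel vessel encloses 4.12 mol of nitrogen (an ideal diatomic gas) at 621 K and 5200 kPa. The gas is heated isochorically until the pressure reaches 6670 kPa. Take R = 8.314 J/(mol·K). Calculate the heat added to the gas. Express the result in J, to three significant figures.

Constant volume ⇒ W = 0, so Q = ΔU = nCᵥΔT with Cᵥ = 5R/2 = 20.79 J/(mol·K).
At constant V, T₂/T₁ = P₂/P₁ ⇒ ΔT = T₁(P₂/P₁ − 1) = 621·(6670/5200 − 1) = 175.6 K.
ΔU = (4.12)(20.79)(175.6) = 15033 J.

Q ≈ 15000 J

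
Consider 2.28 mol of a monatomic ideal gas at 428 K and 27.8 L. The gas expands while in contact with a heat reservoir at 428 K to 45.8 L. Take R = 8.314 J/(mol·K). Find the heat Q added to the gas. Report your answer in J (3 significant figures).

Q ≈ 4050 J

Isothermal ⇒ ΔU = 0, so Q = W = nRT ln(V₂/V₁).
Q = (2.28)(8.314)(428) ln(45.8/27.8) = 8113 × 0.4992 = 4050 J.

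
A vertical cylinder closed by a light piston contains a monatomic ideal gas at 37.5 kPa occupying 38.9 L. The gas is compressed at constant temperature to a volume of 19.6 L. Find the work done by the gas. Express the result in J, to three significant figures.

Isothermal: W = nRT ln(V₂/V₁) = P₁V₁ ln(V₂/V₁).
P₁V₁ = (37.5 kPa)(38.9 L) = 1459 J.
W = 1459 × ln(19.6/38.9) = 1459 × -0.6855
W_by_gas = -999.9 J.

W ≈ -1000 J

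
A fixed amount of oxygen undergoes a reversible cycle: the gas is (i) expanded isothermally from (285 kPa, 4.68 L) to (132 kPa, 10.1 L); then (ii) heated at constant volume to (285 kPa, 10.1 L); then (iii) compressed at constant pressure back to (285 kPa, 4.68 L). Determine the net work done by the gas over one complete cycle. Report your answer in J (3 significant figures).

Leg (i): W = PᵢVᵢ ln(V_f/Vᵢ) = (1334) ln(10.1/4.68) = 1026 J.
Leg (ii): W = 0.
Leg (iii): W = PΔV = (285)(4.68 − 10.1) = -1545 J.
W_net = 1026 − 1545 = -518.7 J.

W_net ≈ -519 J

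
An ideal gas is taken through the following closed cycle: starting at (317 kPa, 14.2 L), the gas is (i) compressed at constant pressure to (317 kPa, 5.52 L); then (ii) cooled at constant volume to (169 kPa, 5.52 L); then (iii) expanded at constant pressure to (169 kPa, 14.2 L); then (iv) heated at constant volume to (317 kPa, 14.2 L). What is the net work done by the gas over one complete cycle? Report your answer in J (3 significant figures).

W_net ≈ -1280 J

Constant-volume legs do no work.
W(i) = (317)(5.52 − 14.2) = -2752 J; W(iii) = (169)(14.2 − 5.52) = 1467 J.
W_net = -2752 + 1467 = -1285 J (the counter-clockwise enclosed area).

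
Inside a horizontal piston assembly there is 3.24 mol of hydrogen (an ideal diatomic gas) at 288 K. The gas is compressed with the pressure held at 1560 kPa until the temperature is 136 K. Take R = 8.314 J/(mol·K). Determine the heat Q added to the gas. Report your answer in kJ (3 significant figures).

Isobaric: W = nRΔT = (3.24)(8.314)(-152) = -4094 J.
ΔU = nCᵥΔT with Cᵥ = 5R/2: ΔU = (3.24)(20.79)(-152) = -10236 J.
Q = ΔU + W = -10236 − 4094 = -14331 J.

Q ≈ -14.3 kJ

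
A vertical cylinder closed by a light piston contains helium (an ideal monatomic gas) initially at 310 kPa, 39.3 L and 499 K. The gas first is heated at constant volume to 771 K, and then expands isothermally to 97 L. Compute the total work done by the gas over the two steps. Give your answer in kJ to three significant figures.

Step 1 (isochoric): W = 0 (constant volume).
After step 1: P = 479 kPa (V unchanged).
Step 2 (isothermal): W = P₁V₁ ln(V₂/V₁) = (18824) ln(97/39.3) = 17007 J.
W_total = 0 + 17007 = 17007 J.

W_total ≈ 17.0 kJ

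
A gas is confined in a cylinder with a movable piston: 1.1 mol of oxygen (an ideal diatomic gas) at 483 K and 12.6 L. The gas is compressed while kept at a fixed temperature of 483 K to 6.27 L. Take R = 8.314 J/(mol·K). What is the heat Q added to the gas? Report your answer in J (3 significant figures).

Q ≈ -3080 J

Isothermal ⇒ ΔU = 0, so Q = W = nRT ln(V₂/V₁).
Q = (1.1)(8.314)(483) ln(6.27/12.6) = 4417 × -0.6979 = -3083 J.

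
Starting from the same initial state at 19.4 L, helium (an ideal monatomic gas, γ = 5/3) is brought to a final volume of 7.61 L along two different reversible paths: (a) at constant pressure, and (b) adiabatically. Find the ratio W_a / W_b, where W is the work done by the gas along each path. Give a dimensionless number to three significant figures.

Path (a) isobaric: W = P₁(V₂ − V₁) → W_a/(P₁V₁) = -0.6077.
Path (b) adiabatic: W = P₁V₁(1 − (V₁/V₂)^(γ−1))/(γ−1) → W_b/(P₁V₁) = -1.299.
W_a / W_b = -0.6077 / -1.299 = 0.4678.

W_a / W_b ≈ 0.468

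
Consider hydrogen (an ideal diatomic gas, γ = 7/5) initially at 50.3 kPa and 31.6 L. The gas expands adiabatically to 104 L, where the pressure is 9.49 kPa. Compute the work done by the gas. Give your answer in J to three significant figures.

Adiabatic: W = (P₁V₁ − P₂V₂)/(γ − 1) with γ = 7/5.
P₁V₁ = 1589 J, P₂V₂ = 987 J.
W = (1589 − 987) / 0.4 = 1506 J.

W ≈ 1510 J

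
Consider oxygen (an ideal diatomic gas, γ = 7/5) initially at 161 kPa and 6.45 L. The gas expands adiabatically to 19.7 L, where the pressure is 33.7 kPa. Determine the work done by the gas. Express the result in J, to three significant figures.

Adiabatic: W = (P₁V₁ − P₂V₂)/(γ − 1) with γ = 7/5.
P₁V₁ = 1038 J, P₂V₂ = 663.9 J.
W = (1038 − 663.9) / 0.4 = 936.4 J.

W ≈ 936 J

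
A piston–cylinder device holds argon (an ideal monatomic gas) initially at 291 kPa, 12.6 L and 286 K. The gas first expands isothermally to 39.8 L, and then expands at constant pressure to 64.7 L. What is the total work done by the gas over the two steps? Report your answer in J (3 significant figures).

W_total ≈ 6510 J

Step 1 (isothermal): W = P₁V₁ ln(V₂/V₁) = (3667) ln(39.8/12.6) = 4217 J.
After step 1: P = 92.13 kPa, V = 39.8 L, T = 286 K.
Step 2 (isobaric): W = PΔV = (92.13 kPa)(64.7 − 39.8 L) = 2294 J.
W_total = 4217 + 2294 = 6511 J.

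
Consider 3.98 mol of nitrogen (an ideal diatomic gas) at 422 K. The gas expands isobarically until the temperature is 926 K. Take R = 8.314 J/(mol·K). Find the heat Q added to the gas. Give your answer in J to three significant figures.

Q ≈ 58400 J

Isobaric: W = nRΔT = (3.98)(8.314)(504) = 16677 J.
ΔU = nCᵥΔT with Cᵥ = 5R/2: ΔU = (3.98)(20.79)(504) = 41693 J.
Q = ΔU + W = 41693 + 16677 = 58370 J.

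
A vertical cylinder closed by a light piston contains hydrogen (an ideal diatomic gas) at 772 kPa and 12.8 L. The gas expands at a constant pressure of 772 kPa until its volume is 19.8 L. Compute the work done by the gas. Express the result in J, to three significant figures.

W ≈ 5400 J

Isobaric: W = P ΔV.
W = (772 kPa)(19.8 − 12.8 L) = (772)(7) = 5404 J.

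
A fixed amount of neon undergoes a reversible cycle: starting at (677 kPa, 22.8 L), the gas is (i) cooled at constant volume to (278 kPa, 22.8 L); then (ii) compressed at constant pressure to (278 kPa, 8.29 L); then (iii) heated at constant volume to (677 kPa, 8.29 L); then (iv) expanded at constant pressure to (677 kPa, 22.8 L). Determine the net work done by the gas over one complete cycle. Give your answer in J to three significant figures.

Constant-volume legs do no work.
W(ii) = (278)(8.29 − 22.8) = -4034 J; W(iv) = (677)(22.8 − 8.29) = 9823 J.
W_net = -4034 + 9823 = 5789 J (the clockwise enclosed area).

W_net ≈ 5790 J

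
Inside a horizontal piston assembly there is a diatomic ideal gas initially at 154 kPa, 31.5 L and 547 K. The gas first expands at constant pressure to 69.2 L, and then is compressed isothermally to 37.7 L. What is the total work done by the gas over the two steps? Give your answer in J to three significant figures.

Step 1 (isobaric): W = PΔV = (154 kPa)(69.2 − 31.5 L) = 5806 J.
After step 1: P = 154 kPa, V = 69.2 L, T = 1202 K.
Step 2 (isothermal): W = P₁V₁ ln(V₂/V₁) = (10657) ln(37.7/69.2) = -6472 J.
W_total = 5806 − 6472 = -666.5 J.

W_total ≈ -667 J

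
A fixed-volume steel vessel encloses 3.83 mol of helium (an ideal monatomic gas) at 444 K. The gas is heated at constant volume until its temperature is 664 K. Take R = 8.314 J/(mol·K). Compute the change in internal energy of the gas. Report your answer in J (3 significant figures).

Constant volume ⇒ W = 0, so Q = ΔU = nCᵥΔT with Cᵥ = 3R/2 = 12.47 J/(mol·K).
ΔU = (3.83)(12.47)(664 − 444) = 10508 J.

ΔU ≈ 10500 J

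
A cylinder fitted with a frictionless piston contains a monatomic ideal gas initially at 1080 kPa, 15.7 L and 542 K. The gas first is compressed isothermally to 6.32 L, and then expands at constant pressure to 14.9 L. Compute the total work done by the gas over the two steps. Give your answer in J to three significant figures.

Step 1 (isothermal): W = P₁V₁ ln(V₂/V₁) = (16956) ln(6.32/15.7) = -15429 J.
After step 1: P = 2683 kPa, V = 6.32 L, T = 542 K.
Step 2 (isobaric): W = PΔV = (2683 kPa)(14.9 − 6.32 L) = 23019 J.
W_total = -15429 + 23019 = 7590 J.

W_total ≈ 7590 J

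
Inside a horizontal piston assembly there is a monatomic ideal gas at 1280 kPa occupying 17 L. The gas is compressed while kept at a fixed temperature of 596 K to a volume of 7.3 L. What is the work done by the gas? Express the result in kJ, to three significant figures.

W ≈ -18.4 kJ

Isothermal: W = nRT ln(V₂/V₁) = P₁V₁ ln(V₂/V₁).
P₁V₁ = (1280 kPa)(17 L) = 21760 J.
W = 21760 × ln(7.3/17) = 21760 × -0.8453
W_by_gas = -18395 J.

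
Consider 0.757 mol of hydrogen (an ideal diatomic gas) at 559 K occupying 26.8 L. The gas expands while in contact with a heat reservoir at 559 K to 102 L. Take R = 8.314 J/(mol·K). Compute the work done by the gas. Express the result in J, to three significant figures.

W ≈ 4700 J

Isothermal: W = nRT ln(V₂/V₁).
W = (0.757)(8.314)(559) × ln(102/26.8)
  = 3518 × 1.337
W_by_gas = 4702 J.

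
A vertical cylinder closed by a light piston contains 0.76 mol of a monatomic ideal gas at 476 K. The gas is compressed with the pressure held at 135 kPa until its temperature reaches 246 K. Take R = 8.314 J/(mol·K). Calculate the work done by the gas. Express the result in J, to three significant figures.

Isobaric: W = P ΔV = nR ΔT.
W = (0.76)(8.314)(246 − 476) = -1453 J.

W ≈ -1450 J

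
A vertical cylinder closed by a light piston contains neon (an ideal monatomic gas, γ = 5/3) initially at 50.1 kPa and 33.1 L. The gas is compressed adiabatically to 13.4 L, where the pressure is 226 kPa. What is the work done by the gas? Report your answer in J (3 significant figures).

W ≈ -2060 J

Adiabatic: W = (P₁V₁ − P₂V₂)/(γ − 1) with γ = 5/3.
P₁V₁ = 1658 J, P₂V₂ = 3028 J.
W = (1658 − 3028) / 0.6667 = -2055 J.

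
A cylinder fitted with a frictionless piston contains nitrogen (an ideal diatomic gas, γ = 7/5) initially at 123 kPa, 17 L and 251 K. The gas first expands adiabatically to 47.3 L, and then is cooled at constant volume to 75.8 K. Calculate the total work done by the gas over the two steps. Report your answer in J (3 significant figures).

W_total ≈ 1760 J

Step 1 (adiabatic): W = (P₁V₁ − P₂V₂)/(γ−1) = (2091 − 1389)/0.4 = 1756 J.
Step 2 (isochoric): W = 0 (constant volume).
W_total = 1756 + 0 = 1756 J.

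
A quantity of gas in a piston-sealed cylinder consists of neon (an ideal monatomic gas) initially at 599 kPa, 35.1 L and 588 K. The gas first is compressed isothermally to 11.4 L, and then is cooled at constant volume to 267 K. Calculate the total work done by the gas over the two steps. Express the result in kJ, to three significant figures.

Step 1 (isothermal): W = P₁V₁ ln(V₂/V₁) = (21025) ln(11.4/35.1) = -23644 J.
Step 2 (isochoric): W = 0 (constant volume).
W_total = -23644 + 0 = -23644 J.

W_total ≈ -23.6 kJ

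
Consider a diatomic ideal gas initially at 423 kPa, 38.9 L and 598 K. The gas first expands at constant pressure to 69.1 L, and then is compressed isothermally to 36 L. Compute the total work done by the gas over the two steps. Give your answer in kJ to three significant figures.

Step 1 (isobaric): W = PΔV = (423 kPa)(69.1 − 38.9 L) = 12775 J.
After step 1: P = 423 kPa, V = 69.1 L, T = 1062 K.
Step 2 (isothermal): W = P₁V₁ ln(V₂/V₁) = (29229) ln(36/69.1) = -19059 J.
W_total = 12775 − 19059 = -6284 J.

W_total ≈ -6.28 kJ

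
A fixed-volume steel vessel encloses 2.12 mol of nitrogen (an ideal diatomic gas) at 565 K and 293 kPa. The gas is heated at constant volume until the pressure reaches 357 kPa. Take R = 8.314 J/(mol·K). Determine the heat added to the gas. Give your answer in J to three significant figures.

Q ≈ 5440 J

Constant volume ⇒ W = 0, so Q = ΔU = nCᵥΔT with Cᵥ = 5R/2 = 20.79 J/(mol·K).
At constant V, T₂/T₁ = P₂/P₁ ⇒ ΔT = T₁(P₂/P₁ − 1) = 565·(357/293 − 1) = 123.4 K.
ΔU = (2.12)(20.79)(123.4) = 5438 J.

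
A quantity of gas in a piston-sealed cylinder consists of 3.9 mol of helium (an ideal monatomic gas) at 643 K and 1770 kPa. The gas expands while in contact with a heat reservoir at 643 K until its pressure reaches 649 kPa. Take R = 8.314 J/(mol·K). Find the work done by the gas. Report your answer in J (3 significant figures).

W ≈ 20900 J

Isothermal process: W = nRT ln(V₂/V₁) = nRT ln(P₁/P₂).
W = (3.9)(8.314)(643) × ln(1770/649)
  = 20849 × ln(2.727) = 20849 × 1.003
W_by_gas = 20918 J.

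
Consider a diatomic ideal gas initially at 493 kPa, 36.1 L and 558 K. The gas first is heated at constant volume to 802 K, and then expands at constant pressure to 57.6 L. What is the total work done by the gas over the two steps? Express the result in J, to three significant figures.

Step 1 (isochoric): W = 0 (constant volume).
After step 1: P = 708.6 kPa (V unchanged).
Step 2 (isobaric): W = PΔV = (708.6 kPa)(57.6 − 36.1 L) = 15234 J.
W_total = 0 + 15234 = 15234 J.

W_total ≈ 15200 J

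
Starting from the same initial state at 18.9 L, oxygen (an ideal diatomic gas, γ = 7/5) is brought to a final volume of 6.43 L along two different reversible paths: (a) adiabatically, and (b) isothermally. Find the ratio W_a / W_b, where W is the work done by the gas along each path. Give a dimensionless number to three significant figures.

W_a / W_b ≈ 1.25

Path (a) adiabatic: W = P₁V₁(1 − (V₁/V₂)^(γ−1))/(γ−1) → W_a/(P₁V₁) = -1.348.
Path (b) isothermal: W = P₁V₁ ln(V₂/V₁) → W_b/(P₁V₁) = -1.078.
W_a / W_b = -1.348 / -1.078 = 1.25.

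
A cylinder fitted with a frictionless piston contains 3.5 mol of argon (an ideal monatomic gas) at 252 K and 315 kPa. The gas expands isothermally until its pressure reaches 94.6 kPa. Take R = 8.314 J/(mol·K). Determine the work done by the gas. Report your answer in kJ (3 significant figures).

W ≈ 8.82 kJ

Isothermal process: W = nRT ln(V₂/V₁) = nRT ln(P₁/P₂).
W = (3.5)(8.314)(252) × ln(315/94.6)
  = 7333 × ln(3.33) = 7333 × 1.203
W_by_gas = 8821 J.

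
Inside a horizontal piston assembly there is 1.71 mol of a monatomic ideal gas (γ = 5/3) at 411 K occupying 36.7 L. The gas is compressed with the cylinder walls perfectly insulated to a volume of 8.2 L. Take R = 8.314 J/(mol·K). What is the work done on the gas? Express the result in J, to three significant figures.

W ≈ 15000 J

Adiabatic: TV^(γ−1) = const with γ = 5/3.
T₂ = T₁ (V₁/V₂)^(γ−1) = 411 × (36.7/8.2)^0.667 = 411 × 2.716 = 1116 K.
W_by = nCᵥ(T₁ − T₂) = (1.71)(12.47)(411 − 1116) = -15039 J.
Work on gas = −W_by = 15039 J.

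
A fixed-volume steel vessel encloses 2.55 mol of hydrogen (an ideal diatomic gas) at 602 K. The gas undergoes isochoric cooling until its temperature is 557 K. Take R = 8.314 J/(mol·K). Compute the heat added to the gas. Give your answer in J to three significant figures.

Constant volume ⇒ W = 0, so Q = ΔU = nCᵥΔT with Cᵥ = 5R/2 = 20.79 J/(mol·K).
ΔU = (2.55)(20.79)(557 − 602) = -2385 J.

Q ≈ -2390 J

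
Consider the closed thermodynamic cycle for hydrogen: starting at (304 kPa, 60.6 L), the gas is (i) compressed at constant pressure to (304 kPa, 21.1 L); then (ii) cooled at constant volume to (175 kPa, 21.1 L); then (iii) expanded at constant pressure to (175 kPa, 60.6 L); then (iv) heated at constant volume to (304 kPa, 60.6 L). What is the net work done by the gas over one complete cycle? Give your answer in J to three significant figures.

W_net ≈ -5100 J

Constant-volume legs do no work.
W(i) = (304)(21.1 − 60.6) = -12008 J; W(iii) = (175)(60.6 − 21.1) = 6912 J.
W_net = -12008 + 6912 = -5096 J (the counter-clockwise enclosed area).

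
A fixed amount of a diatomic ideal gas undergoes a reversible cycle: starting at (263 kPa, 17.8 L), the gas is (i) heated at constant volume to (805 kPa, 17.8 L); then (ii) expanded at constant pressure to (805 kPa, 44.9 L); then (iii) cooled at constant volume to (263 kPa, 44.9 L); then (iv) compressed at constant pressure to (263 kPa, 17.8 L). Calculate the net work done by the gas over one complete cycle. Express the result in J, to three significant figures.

Constant-volume legs do no work.
W(ii) = (805)(44.9 − 17.8) = 21816 J; W(iv) = (263)(17.8 − 44.9) = -7127 J.
W_net = 21816 − 7127 = 14688 J (the clockwise enclosed area).

W_net ≈ 14700 J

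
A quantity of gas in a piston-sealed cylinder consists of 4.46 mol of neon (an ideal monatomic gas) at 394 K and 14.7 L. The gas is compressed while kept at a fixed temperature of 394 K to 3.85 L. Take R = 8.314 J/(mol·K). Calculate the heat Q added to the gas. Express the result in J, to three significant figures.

Isothermal ⇒ ΔU = 0, so Q = W = nRT ln(V₂/V₁).
Q = (4.46)(8.314)(394) ln(3.85/14.7) = 14610 × -1.34 = -19574 J.

Q ≈ -19600 J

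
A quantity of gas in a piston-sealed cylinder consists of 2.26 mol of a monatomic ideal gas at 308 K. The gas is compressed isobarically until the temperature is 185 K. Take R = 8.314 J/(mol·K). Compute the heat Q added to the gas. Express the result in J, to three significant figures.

Q ≈ -5780 J

Isobaric: W = nRΔT = (2.26)(8.314)(-123) = -2311 J.
ΔU = nCᵥΔT with Cᵥ = 3R/2: ΔU = (2.26)(12.47)(-123) = -3467 J.
Q = ΔU + W = -3467 − 2311 = -5778 J.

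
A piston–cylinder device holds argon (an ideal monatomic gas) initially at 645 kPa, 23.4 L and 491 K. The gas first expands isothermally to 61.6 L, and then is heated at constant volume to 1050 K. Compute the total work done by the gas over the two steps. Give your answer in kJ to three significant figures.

W_total ≈ 14.6 kJ

Step 1 (isothermal): W = P₁V₁ ln(V₂/V₁) = (15093) ln(61.6/23.4) = 14609 J.
Step 2 (isochoric): W = 0 (constant volume).
W_total = 14609 + 0 = 14609 J.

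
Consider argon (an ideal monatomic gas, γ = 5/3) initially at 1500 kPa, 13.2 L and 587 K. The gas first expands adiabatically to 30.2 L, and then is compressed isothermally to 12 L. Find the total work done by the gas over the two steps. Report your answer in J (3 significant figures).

Step 1 (adiabatic): W = (P₁V₁ − P₂V₂)/(γ−1) = (19800 − 11404)/0.667 = 12595 J.
After step 1: P = 377.6 kPa, V = 30.2 L, T = 338.1 K.
Step 2 (isothermal): W = P₁V₁ ln(V₂/V₁) = (11404) ln(12/30.2) = -10525 J.
W_total = 12595 − 10525 = 2070 J.

W_total ≈ 2070 J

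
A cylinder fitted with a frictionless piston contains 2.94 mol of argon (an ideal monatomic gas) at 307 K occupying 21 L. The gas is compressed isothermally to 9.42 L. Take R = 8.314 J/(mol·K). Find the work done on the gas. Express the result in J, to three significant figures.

Isothermal: W = nRT ln(V₂/V₁).
W = (2.94)(8.314)(307) × ln(9.42/21)
  = 7504 × -0.8017
W_by_gas = -6016 J; work on gas = −W_by = 6016 J.

W ≈ 6020 J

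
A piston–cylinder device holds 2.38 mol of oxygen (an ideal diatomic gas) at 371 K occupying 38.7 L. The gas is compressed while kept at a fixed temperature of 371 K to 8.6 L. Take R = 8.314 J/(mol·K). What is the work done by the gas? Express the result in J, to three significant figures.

W ≈ -11000 J

Isothermal: W = nRT ln(V₂/V₁).
W = (2.38)(8.314)(371) × ln(8.6/38.7)
  = 7341 × -1.504
W_by_gas = -11042 J.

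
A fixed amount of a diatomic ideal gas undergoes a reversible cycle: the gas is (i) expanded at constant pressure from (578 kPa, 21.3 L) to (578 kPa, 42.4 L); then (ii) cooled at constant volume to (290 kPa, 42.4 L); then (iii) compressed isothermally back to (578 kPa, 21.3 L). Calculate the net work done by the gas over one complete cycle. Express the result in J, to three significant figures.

W_net ≈ 3730 J

Leg (i): W = PΔV = (578)(42.4 − 21.3) = 12196 J.
Leg (ii): W = 0.
Leg (iii): W = PᵢVᵢ ln(V_f/Vᵢ) = (12296) ln(21.3/42.4) = -8465 J.
W_net = 12196 − 8465 = 3731 J.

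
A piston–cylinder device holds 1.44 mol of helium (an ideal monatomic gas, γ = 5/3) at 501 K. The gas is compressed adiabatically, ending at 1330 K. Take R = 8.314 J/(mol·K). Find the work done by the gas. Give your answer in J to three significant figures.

Adiabatic ⇒ Q = 0, so W_by = −ΔU = nCᵥ(T₁ − T₂).
Cᵥ = 3R/2 = 12.47 J/(mol·K).
W = (1.44)(12.47)(501 − 1330) = -14887 J.

W ≈ -14900 J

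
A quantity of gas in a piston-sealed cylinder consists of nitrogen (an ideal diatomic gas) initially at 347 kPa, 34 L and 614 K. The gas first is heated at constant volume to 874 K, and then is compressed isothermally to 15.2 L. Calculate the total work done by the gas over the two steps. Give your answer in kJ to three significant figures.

W_total ≈ -13.5 kJ

Step 1 (isochoric): W = 0 (constant volume).
After step 1: P = 493.9 kPa (V unchanged).
Step 2 (isothermal): W = P₁V₁ ln(V₂/V₁) = (16794) ln(15.2/34) = -13520 J.
W_total = 0 − 13520 = -13520 J.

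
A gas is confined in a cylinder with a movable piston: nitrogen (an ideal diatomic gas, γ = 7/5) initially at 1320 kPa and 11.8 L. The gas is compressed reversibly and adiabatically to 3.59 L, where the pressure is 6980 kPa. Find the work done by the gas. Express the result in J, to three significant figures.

Adiabatic: W = (P₁V₁ − P₂V₂)/(γ − 1) with γ = 7/5.
P₁V₁ = 15576 J, P₂V₂ = 25058 J.
W = (15576 − 25058) / 0.4 = -23706 J.

W ≈ -23700 J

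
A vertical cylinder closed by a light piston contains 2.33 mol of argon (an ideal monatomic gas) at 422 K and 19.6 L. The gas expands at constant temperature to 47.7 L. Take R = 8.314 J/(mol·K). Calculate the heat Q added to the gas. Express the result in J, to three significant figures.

Q ≈ 7270 J

Isothermal ⇒ ΔU = 0, so Q = W = nRT ln(V₂/V₁).
Q = (2.33)(8.314)(422) ln(47.7/19.6) = 8175 × 0.8894 = 7271 J.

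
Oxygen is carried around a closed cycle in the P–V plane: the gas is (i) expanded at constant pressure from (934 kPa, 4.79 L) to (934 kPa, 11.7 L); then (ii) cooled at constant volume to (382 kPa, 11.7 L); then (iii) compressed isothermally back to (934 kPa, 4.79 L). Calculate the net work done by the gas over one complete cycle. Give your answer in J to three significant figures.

W_net ≈ 2460 J

Leg (i): W = PΔV = (934)(11.7 − 4.79) = 6454 J.
Leg (ii): W = 0.
Leg (iii): W = PᵢVᵢ ln(V_f/Vᵢ) = (4469) ln(4.79/11.7) = -3991 J.
W_net = 6454 − 3991 = 2463 J.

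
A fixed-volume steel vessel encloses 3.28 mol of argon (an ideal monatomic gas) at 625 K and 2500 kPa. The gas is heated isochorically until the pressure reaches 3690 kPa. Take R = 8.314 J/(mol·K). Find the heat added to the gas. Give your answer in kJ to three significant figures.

Q ≈ 12.2 kJ

Constant volume ⇒ W = 0, so Q = ΔU = nCᵥΔT with Cᵥ = 3R/2 = 12.47 J/(mol·K).
At constant V, T₂/T₁ = P₂/P₁ ⇒ ΔT = T₁(P₂/P₁ − 1) = 625·(3690/2500 − 1) = 297.5 K.
ΔU = (3.28)(12.47)(297.5) = 12169 J.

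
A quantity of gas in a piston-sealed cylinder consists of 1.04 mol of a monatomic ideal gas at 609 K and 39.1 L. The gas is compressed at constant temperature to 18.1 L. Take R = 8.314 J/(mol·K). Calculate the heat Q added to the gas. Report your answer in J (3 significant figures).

Isothermal ⇒ ΔU = 0, so Q = W = nRT ln(V₂/V₁).
Q = (1.04)(8.314)(609) ln(18.1/39.1) = 5266 × -0.7702 = -4056 J.

Q ≈ -4060 J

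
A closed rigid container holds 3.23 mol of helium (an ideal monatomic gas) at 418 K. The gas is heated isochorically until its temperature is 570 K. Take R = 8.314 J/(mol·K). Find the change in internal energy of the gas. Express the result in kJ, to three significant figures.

ΔU ≈ 6.12 kJ

Constant volume ⇒ W = 0, so Q = ΔU = nCᵥΔT with Cᵥ = 3R/2 = 12.47 J/(mol·K).
ΔU = (3.23)(12.47)(570 − 418) = 6123 J.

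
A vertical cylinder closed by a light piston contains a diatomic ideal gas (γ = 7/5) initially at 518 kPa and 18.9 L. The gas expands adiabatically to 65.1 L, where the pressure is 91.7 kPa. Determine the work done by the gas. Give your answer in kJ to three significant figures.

W ≈ 9.55 kJ

Adiabatic: W = (P₁V₁ − P₂V₂)/(γ − 1) with γ = 7/5.
P₁V₁ = 9790 J, P₂V₂ = 5970 J.
W = (9790 − 5970) / 0.4 = 9551 J.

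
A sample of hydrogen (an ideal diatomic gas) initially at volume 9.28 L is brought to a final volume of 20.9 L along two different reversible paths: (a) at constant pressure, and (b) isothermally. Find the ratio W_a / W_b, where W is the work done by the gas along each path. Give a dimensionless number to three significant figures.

W_a / W_b ≈ 1.54

Path (a) isobaric: W = P₁(V₂ − V₁) → W_a/(P₁V₁) = 1.252.
Path (b) isothermal: W = P₁V₁ ln(V₂/V₁) → W_b/(P₁V₁) = 0.8119.
W_a / W_b = 1.252 / 0.8119 = 1.542.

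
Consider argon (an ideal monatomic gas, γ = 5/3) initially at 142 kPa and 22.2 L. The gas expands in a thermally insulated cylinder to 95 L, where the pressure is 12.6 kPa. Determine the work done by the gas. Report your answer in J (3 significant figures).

W ≈ 2930 J

Adiabatic: W = (P₁V₁ − P₂V₂)/(γ − 1) with γ = 5/3.
P₁V₁ = 3152 J, P₂V₂ = 1197 J.
W = (3152 − 1197) / 0.6667 = 2933 J.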